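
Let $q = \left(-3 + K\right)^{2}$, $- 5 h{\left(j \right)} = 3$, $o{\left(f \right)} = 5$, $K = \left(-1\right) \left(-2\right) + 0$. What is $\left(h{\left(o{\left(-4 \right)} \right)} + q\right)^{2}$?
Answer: $\frac{4}{25} \approx 0.16$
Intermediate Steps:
$K = 2$ ($K = 2 + 0 = 2$)
$h{\left(j \right)} = - \frac{3}{5}$ ($h{\left(j \right)} = \left(- \frac{1}{5}\right) 3 = - \frac{3}{5}$)
$q = 1$ ($q = \left(-3 + 2\right)^{2} = \left(-1\right)^{2} = 1$)
$\left(h{\left(o{\left(-4 \right)} \right)} + q\right)^{2} = \left(- \frac{3}{5} + 1\right)^{2} = \left(\frac{2}{5}\right)^{2} = \frac{4}{25}$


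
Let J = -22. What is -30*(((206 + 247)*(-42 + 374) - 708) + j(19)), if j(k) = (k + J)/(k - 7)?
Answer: -8981265/2 ≈ -4.4906e+6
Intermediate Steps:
j(k) = (-22 + k)/(-7 + k) (j(k) = (k - 22)/(k - 7) = (-22 + k)/(-7 + k))
-30*(((206 + 247)*(-42 + 374) - 708) + j(19)) = -30*(((206 + 247)*(-42 + 374) - 708) + (-22 + 19)/(-7 + 19)) = -30*((453*332 - 708) - 3/12) = -30*((150396 - 708) + (1/12)*(-3)) = -30*(149688 - 1/4) = -30*598751/4 = -8981265/2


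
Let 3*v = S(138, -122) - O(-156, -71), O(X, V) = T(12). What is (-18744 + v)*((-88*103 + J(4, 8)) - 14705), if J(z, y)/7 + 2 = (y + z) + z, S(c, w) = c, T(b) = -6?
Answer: 442553016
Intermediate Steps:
O(X, V) = -6
J(z, y) = -14 + 7*y + 14*z (J(z, y) = -14 + 7*((y + z) + z) = -14 + 7*(y + 2*z) = -14 + (7*y + 14*z) = -14 + 7*y + 14*z)
v = 48 (v = (138 - 1*(-6))/3 = (138 + 6)/3 = (1/3)*144 = 48)
(-18744 + v)*((-88*103 + J(4, 8)) - 14705) = (-18744 + 48)*((-88*103 + (-14 + 7*8 + 14*4)) - 14705) = -18696*((-9064 + (-14 + 56 + 56)) - 14705) = -18696*((-9064 + 98) - 14705) = -18696*(-8966 - 14705) = -18696*(-23671) = 442553016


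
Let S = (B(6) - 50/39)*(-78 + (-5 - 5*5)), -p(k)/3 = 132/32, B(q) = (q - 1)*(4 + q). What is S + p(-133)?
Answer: -548487/104 ≈ -5273.9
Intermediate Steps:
B(q) = (-1 + q)*(4 + q)
p(k) = -99/8 (p(k) = -396/32 = -3*33/8 = -99/8)
S = -68400/13 (S = ((-4 + 6**2 + 3*6) - 50/39)*(-78 + (-5 - 5*5)) = ((-4 + 36 + 18) - 50/39)*(-78 + (-5 - 25)) = (50 - 1*50/39)*(-78 - 30) = (50 - 50/39)*(-108) = (1900/39)*(-108) = -68400/13 ≈ -5261.5)
S + p(-133) = -68400/13 - 99/8 = -548487/104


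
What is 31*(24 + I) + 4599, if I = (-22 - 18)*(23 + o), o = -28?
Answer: 11543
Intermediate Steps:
I = 200 (I = (-22 - 18)*(23 - 28) = -40*(-5) = 200)
31*(24 + I) + 4599 = 31*(24 + 200) + 4599 = 31*224 + 4599 = 6944 + 4599 = 11543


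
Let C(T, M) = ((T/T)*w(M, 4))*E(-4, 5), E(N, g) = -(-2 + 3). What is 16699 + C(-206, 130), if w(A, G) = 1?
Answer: 16698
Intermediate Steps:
E(N, g) = -1 (E(N, g) = -1*1 = -1)
C(T, M) = -1 (C(T, M) = ((T/T)*1)*(-1) = (1*1)*(-1) = 1*(-1) = -1)
16699 + C(-206, 130) = 16699 - 1 = 16698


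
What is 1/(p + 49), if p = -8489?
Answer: -1/8440 ≈ -0.00011848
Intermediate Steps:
1/(p + 49) = 1/(-8489 + 49) = 1/(-8440) = -1/8440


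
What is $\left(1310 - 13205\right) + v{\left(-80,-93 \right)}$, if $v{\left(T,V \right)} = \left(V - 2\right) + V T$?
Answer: $-4550$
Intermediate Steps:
$v{\left(T,V \right)} = -2 + V + T V$ ($v{\left(T,V \right)} = \left(-2 + V\right) + T V = -2 + V + T V$)
$\left(1310 - 13205\right) + v{\left(-80,-93 \right)} = \left(1310 - 13205\right) - -7345 = -11895 - -7345 = -11895 + 7345 = -4550$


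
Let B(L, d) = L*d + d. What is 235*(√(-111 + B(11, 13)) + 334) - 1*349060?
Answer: -270570 + 705*√5 ≈ -2.6899e+5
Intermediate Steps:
B(L, d) = d + L*d
235*(√(-111 + B(11, 13)) + 334) - 1*349060 = 235*(√(-111 + 13*(1 + 11)) + 334) - 1*349060 = 235*(√(-111 + 13*12) + 334) - 349060 = 235*(√(-111 + 156) + 334) - 349060 = 235*(√45 + 334) - 349060 = 235*(3*√5 + 334) - 349060 = 235*(334 + 3*√5) - 349060 = (78490 + 705*√5) - 349060 = -270570 + 705*√5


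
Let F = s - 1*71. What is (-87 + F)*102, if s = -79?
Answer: -24174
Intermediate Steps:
F = -150 (F = -79 - 1*71 = -79 - 71 = -150)
(-87 + F)*102 = (-87 - 150)*102 = -237*102 = -24174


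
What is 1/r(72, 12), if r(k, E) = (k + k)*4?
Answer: 1/576 ≈ 0.0017361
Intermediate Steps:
r(k, E) = 8*k (r(k, E) = (2*k)*4 = 8*k)
1/r(72, 12) = 1/(8*72) = 1/576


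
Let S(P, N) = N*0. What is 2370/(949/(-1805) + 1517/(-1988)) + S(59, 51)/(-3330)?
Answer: -2834788600/1541599 ≈ -1838.9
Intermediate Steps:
S(P, N) = 0
2370/(949/(-1805) + 1517/(-1988)) + S(59, 51)/(-3330) = 2370/(949/(-1805) + 1517/(-1988)) + 0/(-3330) = 2370/(949*(-1/1805) + 1517*(-1/1988)) + 0*(-1/3330) = 2370/(-949/1805 - 1517/1988) + 0 = 2370/(-4624797/3588340) + 0 = 2370*(-3588340/4624797) + 0 = -2834788600/1541599 + 0 = -2834788600/1541599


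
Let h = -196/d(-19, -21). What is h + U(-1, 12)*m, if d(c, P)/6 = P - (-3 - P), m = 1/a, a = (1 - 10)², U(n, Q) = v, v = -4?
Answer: 830/1053 ≈ 0.78822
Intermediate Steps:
U(n, Q) = -4
a = 81 (a = (-9)² = 81)
m = 1/81 ≈ 0.012346
d(c, P) = 18 + 12*P (d(c, P) = 6*(P - (-3 - P)) = 6*(P + (3 + P)) = 6*(3 + 2*P) = 18 + 12*P)
h = 98/117 (h = -196/(18 + 12*(-21)) = -196/(18 - 252) = -196/(-234) = -196*(-1/234) = 98/117 ≈ 0.83761)
h + U(-1, 12)*m = 98/117 - 4*1/81 = 98/117 - 4/81 = 830/1053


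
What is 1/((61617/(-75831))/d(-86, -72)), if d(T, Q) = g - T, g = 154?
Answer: -263760/893 ≈ -295.36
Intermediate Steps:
d(T, Q) = 154 - T
1/((61617/(-75831))/d(-86, -72)) = 1/((61617/(-75831))/(154 - 1*(-86))) = 1/((61617*(-1/75831))/(154 + 86)) = 1/(-893/1099/240) = 1/(-893/1099*1/240) = 1/(-893/263760) = -263760/893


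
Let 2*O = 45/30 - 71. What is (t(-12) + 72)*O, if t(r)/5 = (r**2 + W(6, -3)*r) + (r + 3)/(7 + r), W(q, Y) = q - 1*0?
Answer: -61299/4 ≈ -15325.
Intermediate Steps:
W(q, Y) = q (W(q, Y) = q + 0 = q)
t(r) = 5*r**2 + 30*r + 5*(3 + r)/(7 + r) (t(r) = 5*((r**2 + 6*r) + (r + 3)/(7 + r)) = 5*((r**2 + 6*r) + (3 + r)/(7 + r)) = 5*(r**2 + 6*r + (3 + r)/(7 + r)) = 5*r**2 + 30*r + 5*(3 + r)/(7 + r))
O = -139/4 (O = (45/30 - 71)/2 = (45*(1/30) - 71)/2 = (3/2 - 71)/2 = (1/2)*(-139/2) = -139/4 ≈ -34.750)
(t(-12) + 72)*O = (5*(3 + (-12)**3 + 13*(-12)**2 + 43*(-12))/(7 - 12) + 72)*(-139/4) = (5*(3 - 1728 + 13*144 - 516)/(-5) + 72)*(-139/4) = (5*(-1/5)*(3 - 1728 + 1872 - 516) + 72)*(-139/4) = (5*(-1/5)*(-369) + 72)*(-139/4) = (369 + 72)*(-139/4) = 441*(-139/4) = -61299/4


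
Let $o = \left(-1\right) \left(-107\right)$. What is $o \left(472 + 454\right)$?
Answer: $99082$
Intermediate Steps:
$o = 107$
$o \left(472 + 454\right) = 107 \left(472 + 454\right) = 107 \cdot 926 = 99082$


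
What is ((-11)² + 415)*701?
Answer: 375736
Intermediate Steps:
((-11)² + 415)*701 = (121 + 415)*701 = 536*701 = 375736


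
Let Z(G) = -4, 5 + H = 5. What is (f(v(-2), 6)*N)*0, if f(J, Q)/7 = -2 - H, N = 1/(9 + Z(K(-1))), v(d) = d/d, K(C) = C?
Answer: 0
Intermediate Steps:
H = 0 (H = -5 + 5 = 0)
v(d) = 1
N = ⅕ (N = 1/(9 - 4) = 1/5 = ⅕ ≈ 0.20000)
f(J, Q) = -14 (f(J, Q) = 7*(-2 - 1*0) = 7*(-2 + 0) = 7*(-2) = -14)
(f(v(-2), 6)*N)*0 = -14*⅕*0 = -14/5*0 = 0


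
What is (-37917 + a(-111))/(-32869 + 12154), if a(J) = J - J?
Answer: 12639/6905 ≈ 1.8304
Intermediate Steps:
a(J) = 0
(-37917 + a(-111))/(-32869 + 12154) = (-37917 + 0)/(-32869 + 12154) = -37917/(-20715) = -37917*(-1/20715) = 12639/6905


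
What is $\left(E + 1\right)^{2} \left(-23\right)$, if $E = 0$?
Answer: $-23$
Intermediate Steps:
$\left(E + 1\right)^{2} \left(-23\right) = \left(0 + 1\right)^{2} \left(-23\right) = 1^{2} \left(-23\right) = 1 \left(-23\right) = -23$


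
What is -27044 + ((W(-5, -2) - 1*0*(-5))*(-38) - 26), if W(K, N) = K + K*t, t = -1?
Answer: -27070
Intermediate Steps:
W(K, N) = 0 (W(K, N) = K + K*(-1) = K - K = 0)
-27044 + ((W(-5, -2) - 1*0*(-5))*(-38) - 26) = -27044 + ((0 - 1*0*(-5))*(-38) - 26) = -27044 + ((0 + 0*(-5))*(-38) - 26) = -27044 + ((0 + 0)*(-38) - 26) = -27044 + (0*(-38) - 26) = -27044 + (0 - 26) = -27044 - 26 = -27070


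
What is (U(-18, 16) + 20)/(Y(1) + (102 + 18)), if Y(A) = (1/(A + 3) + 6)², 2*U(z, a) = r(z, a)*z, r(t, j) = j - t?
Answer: -4576/2545 ≈ -1.7980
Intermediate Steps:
U(z, a) = z*(a - z)/2 (U(z, a) = ((a - z)*z)/2 = (z*(a - z))/2 = z*(a - z)/2)
Y(A) = (6 + 1/(3 + A))² (Y(A) = (1/(3 + A) + 6)² = (6 + 1/(3 + A))²)
(U(-18, 16) + 20)/(Y(1) + (102 + 18)) = ((½)*(-18)*(16 - 1*(-18)) + 20)/((19 + 6*1)²/(3 + 1)² + (102 + 18)) = ((½)*(-18)*(16 + 18) + 20)/((19 + 6)²/4² + 120) = ((½)*(-18)*34 + 20)/((1/16)*25² + 120) = (-306 + 20)/((1/16)*625 + 120) = -286/(625/16 + 120) = -286/2545/16 = -286*16/2545 = -4576/2545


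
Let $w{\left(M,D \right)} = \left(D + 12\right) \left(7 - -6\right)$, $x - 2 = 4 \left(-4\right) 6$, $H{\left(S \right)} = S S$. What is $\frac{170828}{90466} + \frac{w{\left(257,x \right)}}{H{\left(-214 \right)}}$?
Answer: $\frac{1931700583}{1035745234} \approx 1.865$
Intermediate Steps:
$H{\left(S \right)} = S^{2}$
$x = -94$ ($x = 2 + 4 \left(-4\right) 6 = 2 - 96 = -94$)
$w{\left(M,D \right)} = 156 + 13 D$ ($w{\left(M,D \right)} = \left(12 + D\right) \left(7 + 6\right) = \left(12 + D\right) 13 = 156 + 13 D$)
$\frac{170828}{90466} + \frac{w{\left(257,x \right)}}{H{\left(-214 \right)}} = \frac{170828}{90466} + \frac{156 + 13 \left(-94\right)}{\left(-214\right)^{2}} = 170828 \cdot \frac{1}{90466} + \frac{156 - 1222}{45796} = \frac{85414}{45233} - \frac{533}{22898} = \frac{1931700583}{1035745234}$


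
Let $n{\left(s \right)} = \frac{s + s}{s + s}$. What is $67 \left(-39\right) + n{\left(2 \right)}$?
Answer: $-2612$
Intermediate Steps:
$n{\left(s \right)} = 1$ ($n{\left(s \right)} = \frac{2 s}{2 s} = 2 s \frac{1}{2 s} = 1$)
$67 \left(-39\right) + n{\left(2 \right)} = 67 \left(-39\right) + 1 = -2613 + 1 = -2612$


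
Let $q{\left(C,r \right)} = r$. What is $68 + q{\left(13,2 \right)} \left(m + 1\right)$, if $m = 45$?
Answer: $160$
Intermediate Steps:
$68 + q{\left(13,2 \right)} \left(m + 1\right) = 68 + 2 \left(45 + 1\right) = 68 + 2 \cdot 46 = 68 + 92 = 160$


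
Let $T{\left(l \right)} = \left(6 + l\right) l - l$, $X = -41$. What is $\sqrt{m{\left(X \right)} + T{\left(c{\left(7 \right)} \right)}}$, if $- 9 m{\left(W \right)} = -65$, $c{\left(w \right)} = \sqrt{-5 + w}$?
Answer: $\frac{\sqrt{83 + 45 \sqrt{2}}}{3} \approx 4.0365$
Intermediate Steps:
$m{\left(W \right)} = \frac{65}{9}$ ($m{\left(W \right)} = \left(- \frac{1}{9}\right) \left(-65\right) = \frac{65}{9}$)
$T{\left(l \right)} = - l + l \left(6 + l\right)$ ($T{\left(l \right)} = l \left(6 + l\right) - l = - l + l \left(6 + l\right)$)
$\sqrt{m{\left(X \right)} + T{\left(c{\left(7 \right)} \right)}} = \sqrt{\frac{65}{9} + \sqrt{-5 + 7} \left(5 + \sqrt{-5 + 7}\right)} = \sqrt{\frac{65}{9} + \sqrt{2} \left(5 + \sqrt{2}\right)}$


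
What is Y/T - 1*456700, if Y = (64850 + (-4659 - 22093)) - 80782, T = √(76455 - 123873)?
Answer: -456700 + 7114*I*√47418/7903 ≈ -4.567e+5 + 196.02*I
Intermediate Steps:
T = I*√47418 (T = √(-47418) = I*√47418 ≈ 217.76*I)
Y = -42684 (Y = (64850 - 26752) - 80782 = 38098 - 80782 = -42684)
Y/T - 1*456700 = -42684*(-I*√47418/47418) - 1*456700 = -(-7114)*I*√47418/7903 - 456700 = 7114*I*√47418/7903 - 456700 = -456700 + 7114*I*√47418/7903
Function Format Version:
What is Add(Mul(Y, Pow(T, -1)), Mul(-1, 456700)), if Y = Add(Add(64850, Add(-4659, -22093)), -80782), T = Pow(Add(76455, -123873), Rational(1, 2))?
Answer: Add(-456700, Mul(Rational(7114, 7903), I, Pow(47418, Rational(1, 2)))) ≈ Add(-4.5670e+5, Mul(196.02, I))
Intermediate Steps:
T = Mul(I, Pow(47418, Rational(1, 2))) (T = Pow(-47418, Rational(1, 2)) = Mul(I, Pow(47418, Rational(1, 2))) ≈ Mul(217.76, I))
Y = -42684 (Y = Add(Add(64850, -26752), -80782) = Add(38098, -80782) = -42684)
Add(Mul(Y, Pow(T, -1)), Mul(-1, 456700)) = Add(Mul(-42684, Pow(Mul(I, Pow(47418, Rational(1, 2))), -1)), Mul(-1, 456700)) = Add(Mul(-42684, Mul(Rational(-1, 47418), I, Pow(47418, Rational(1, 2)))), -456700) = Add(Mul(Rational(7114, 7903), I, Pow(47418, Rational(1, 2))), -456700) = Add(-456700, Mul(Rational(7114, 7903), I, Pow(47418, Rational(1, 2))))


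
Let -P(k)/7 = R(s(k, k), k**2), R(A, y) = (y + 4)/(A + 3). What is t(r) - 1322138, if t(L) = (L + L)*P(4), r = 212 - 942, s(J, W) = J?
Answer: -1292938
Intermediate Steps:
R(A, y) = (4 + y)/(3 + A)
r = -730
P(k) = -7*(4 + k**2)/(3 + k)
t(L) = -40*L (t(L) = (L + L)*(7*(-4 - 1*4**2)/(3 + 4)) = (2*L)*(7*(-4 - 1*16)/7) = (2*L)*(7*(1/7)*(-4 - 16)) = (2*L)*(7*(1/7)*(-20)) = (2*L)*(-20) = -40*L)
t(r) - 1322138 = -40*(-730) - 1322138 = 29200 - 1322138 = -1292938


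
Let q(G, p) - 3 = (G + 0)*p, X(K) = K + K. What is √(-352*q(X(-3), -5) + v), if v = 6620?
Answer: 2*I*√1249 ≈ 70.682*I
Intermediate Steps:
X(K) = 2*K
q(G, p) = 3 + G*p (q(G, p) = 3 + (G + 0)*p = 3 + G*p)
√(-352*q(X(-3), -5) + v) = √(-352*(3 + (2*(-3))*(-5)) + 6620) = √(-352*(3 - 6*(-5)) + 6620) = √(-352*(3 + 30) + 6620) = √(-352*33 + 6620) = √(-11616 + 6620) = √(-4996) = 2*I*√1249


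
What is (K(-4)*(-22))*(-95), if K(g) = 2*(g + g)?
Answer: -33440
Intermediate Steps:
K(g) = 4*g (K(g) = 2*(2*g) = 4*g)
(K(-4)*(-22))*(-95) = ((4*(-4))*(-22))*(-95) = -16*(-22)*(-95) = 352*(-95) = -33440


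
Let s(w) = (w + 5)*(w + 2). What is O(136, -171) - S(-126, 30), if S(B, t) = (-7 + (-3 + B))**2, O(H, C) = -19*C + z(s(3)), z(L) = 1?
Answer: -15246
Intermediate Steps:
s(w) = (2 + w)*(5 + w) (s(w) = (5 + w)*(2 + w) = (2 + w)*(5 + w))
O(H, C) = 1 - 19*C (O(H, C) = -19*C + 1 = 1 - 19*C)
S(B, t) = (-10 + B)**2
O(136, -171) - S(-126, 30) = (1 - 19*(-171)) - (-10 - 126)**2 = (1 + 3249) - 1*(-136)**2 = 3250 - 1*18496 = 3250 - 18496 = -15246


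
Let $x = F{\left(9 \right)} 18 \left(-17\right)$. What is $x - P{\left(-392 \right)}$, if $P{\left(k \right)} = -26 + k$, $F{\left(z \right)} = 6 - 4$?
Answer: $-194$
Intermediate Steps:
$F{\left(z \right)} = 2$
$x = -612$ ($x = 2 \cdot 18 \left(-17\right) = 36 \left(-17\right) = -612$)
$x - P{\left(-392 \right)} = -612 - \left(-26 - 392\right) = -612 - -418 = -612 + 418 = -194$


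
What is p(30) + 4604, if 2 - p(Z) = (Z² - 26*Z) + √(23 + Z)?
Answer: 4486 - √53 ≈ 4478.7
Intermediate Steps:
p(Z) = 2 - Z² - √(23 + Z) + 26*Z (p(Z) = 2 - ((Z² - 26*Z) + √(23 + Z)) = 2 - (Z² + √(23 + Z) - 26*Z) = 2 + (-Z² - √(23 + Z) + 26*Z) = 2 - Z² - √(23 + Z) + 26*Z)
p(30) + 4604 = (2 - 1*30² - √(23 + 30) + 26*30) + 4604 = (2 - 1*900 - √53 + 780) + 4604 = (2 - 900 - √53 + 780) + 4604 = (-118 - √53) + 4604 = 4486 - √53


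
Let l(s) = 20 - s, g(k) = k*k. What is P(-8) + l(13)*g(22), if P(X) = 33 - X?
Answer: 3429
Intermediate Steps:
g(k) = k²
P(-8) + l(13)*g(22) = (33 - 1*(-8)) + (20 - 1*13)*22² = (33 + 8) + (20 - 13)*484 = 41 + 7*484 = 41 + 3388 = 3429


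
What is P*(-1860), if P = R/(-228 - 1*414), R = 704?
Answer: 218240/107 ≈ 2039.6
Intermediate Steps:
P = -352/321 (P = 704/(-228 - 1*414) = 704/(-228 - 414) = 704/(-642) = 704*(-1/642) = -352/321 ≈ -1.0966)
P*(-1860) = -352/321*(-1860) = 218240/107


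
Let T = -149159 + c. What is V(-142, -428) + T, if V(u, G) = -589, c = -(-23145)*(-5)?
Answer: -265473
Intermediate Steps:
c = -115725 (c = -23145*5 = -115725)
T = -264884 (T = -149159 - 115725 = -264884)
V(-142, -428) + T = -589 - 264884 = -265473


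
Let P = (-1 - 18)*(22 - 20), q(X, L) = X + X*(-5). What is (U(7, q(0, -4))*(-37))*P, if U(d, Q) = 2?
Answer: 2812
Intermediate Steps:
q(X, L) = -4*X (q(X, L) = X - 5*X = -4*X)
P = -38 (P = -19*2 = -38)
(U(7, q(0, -4))*(-37))*P = (2*(-37))*(-38) = -74*(-38) = 2812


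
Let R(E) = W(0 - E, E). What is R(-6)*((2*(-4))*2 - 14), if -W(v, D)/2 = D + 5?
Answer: -60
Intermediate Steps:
W(v, D) = -10 - 2*D (W(v, D) = -2*(D + 5) = -2*(5 + D) = -10 - 2*D)
R(E) = -10 - 2*E
R(-6)*((2*(-4))*2 - 14) = (-10 - 2*(-6))*((2*(-4))*2 - 14) = (-10 + 12)*(-8*2 - 14) = 2*(-16 - 14) = 2*(-30) = -60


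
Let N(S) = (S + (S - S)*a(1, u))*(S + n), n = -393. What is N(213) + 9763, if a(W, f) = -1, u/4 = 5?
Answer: -28577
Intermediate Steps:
u = 20 (u = 4*5 = 20)
N(S) = S*(-393 + S) (N(S) = (S + (S - S)*(-1))*(S - 393) = (S + 0*(-1))*(-393 + S) = (S + 0)*(-393 + S) = S*(-393 + S))
N(213) + 9763 = 213*(-393 + 213) + 9763 = 213*(-180) + 9763 = -38340 + 9763 = -28577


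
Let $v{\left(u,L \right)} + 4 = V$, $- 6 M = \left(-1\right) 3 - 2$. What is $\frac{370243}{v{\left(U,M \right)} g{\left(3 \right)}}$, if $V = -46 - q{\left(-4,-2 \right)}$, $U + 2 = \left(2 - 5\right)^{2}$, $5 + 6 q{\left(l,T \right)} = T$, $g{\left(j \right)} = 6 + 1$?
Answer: $- \frac{2221458}{2051} \approx -1083.1$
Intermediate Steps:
$g{\left(j \right)} = 7$
$q{\left(l,T \right)} = - \frac{5}{6} + \frac{T}{6}$
$M = \frac{5}{6}$ ($M = - \frac{\left(-1\right) 3 - 2}{6} = - \frac{-3 - 2}{6} = \left(- \frac{1}{6}\right) \left(-5\right) = \frac{5}{6} \approx 0.83333$)
$U = 7$ ($U = -2 + \left(2 - 5\right)^{2} = -2 + \left(-3\right)^{2} = -2 + 9 = 7$)
$V = - \frac{269}{6}$ ($V = -46 - \left(- \frac{5}{6} + \frac{1}{6} \left(-2\right)\right) = -46 - \left(- \frac{5}{6} - \frac{1}{3}\right) = -46 - - \frac{7}{6} = -46 + \frac{7}{6} = - \frac{269}{6} \approx -44.833$)
$v{\left(u,L \right)} = - \frac{293}{6}$ ($v{\left(u,L \right)} = -4 - \frac{269}{6} = - \frac{293}{6}$)
$\frac{370243}{v{\left(U,M \right)} g{\left(3 \right)}} = \frac{370243}{\left(- \frac{293}{6}\right) 7} = \frac{370243}{- \frac{2051}{6}} = 370243 \left(- \frac{6}{2051}\right) = - \frac{2221458}{2051}$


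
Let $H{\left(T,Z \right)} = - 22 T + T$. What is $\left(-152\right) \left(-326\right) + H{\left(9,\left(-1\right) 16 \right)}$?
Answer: $49363$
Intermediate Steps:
$H{\left(T,Z \right)} = - 21 T$
$\left(-152\right) \left(-326\right) + H{\left(9,\left(-1\right) 16 \right)} = \left(-152\right) \left(-326\right) - 189 = 49552 - 189 = 49363$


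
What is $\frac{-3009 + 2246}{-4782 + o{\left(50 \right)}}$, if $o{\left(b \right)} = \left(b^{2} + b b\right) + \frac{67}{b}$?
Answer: $- \frac{38150}{10967} \approx -3.4786$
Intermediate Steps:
$o{\left(b \right)} = 2 b^{2} + \frac{67}{b}$ ($o{\left(b \right)} = \left(b^{2} + b^{2}\right) + \frac{67}{b} = 2 b^{2} + \frac{67}{b}$)
$\frac{-3009 + 2246}{-4782 + o{\left(50 \right)}} = \frac{-3009 + 2246}{-4782 + \frac{67 + 2 \cdot 50^{3}}{50}} = - \frac{763}{-4782 + \frac{67 + 2 \cdot 125000}{50}} = - \frac{763}{-4782 + \frac{67 + 250000}{50}} = - \frac{763}{-4782 + \frac{1}{50} \cdot 250067} = - \frac{763}{-4782 + \frac{250067}{50}} = - \frac{763}{\frac{10967}{50}} = \left(-763\right) \frac{50}{10967} = - \frac{38150}{10967}$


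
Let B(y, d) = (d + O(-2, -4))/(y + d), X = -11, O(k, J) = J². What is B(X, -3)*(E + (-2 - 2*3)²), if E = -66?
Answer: 13/7 ≈ 1.8571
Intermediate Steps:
B(y, d) = (16 + d)/(d + y) (B(y, d) = (d + (-4)²)/(y + d) = (d + 16)/(d + y) = (16 + d)/(d + y))
B(X, -3)*(E + (-2 - 2*3)²) = ((16 - 3)/(-3 - 11))*(-66 + (-2 - 2*3)²) = (13/(-14))*(-66 + (-2 - 6)²) = (-1/14*13)*(-66 + (-8)²) = -13*(-66 + 64)/14 = -13/14*(-2) = 13/7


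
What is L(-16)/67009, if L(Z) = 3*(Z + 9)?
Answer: -21/67009 ≈ -0.00031339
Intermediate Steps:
L(Z) = 27 + 3*Z (L(Z) = 3*(9 + Z) = 27 + 3*Z)
L(-16)/67009 = (27 + 3*(-16))/67009 = (27 - 48)*(1/67009) = -21*1/67009 = -21/67009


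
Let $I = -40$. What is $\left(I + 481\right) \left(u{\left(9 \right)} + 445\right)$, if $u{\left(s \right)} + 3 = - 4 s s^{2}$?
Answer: $-1091034$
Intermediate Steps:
$u{\left(s \right)} = -3 - 4 s^{3}$ ($u{\left(s \right)} = -3 + - 4 s s^{2} = -3 - 4 s^{3}$)
$\left(I + 481\right) \left(u{\left(9 \right)} + 445\right) = \left(-40 + 481\right) \left(\left(-3 - 4 \cdot 9^{3}\right) + 445\right) = 441 \left(\left(-3 - 2916\right) + 445\right) = 441 \left(-2919 + 445\right) = 441 \left(-2474\right) = -1091034$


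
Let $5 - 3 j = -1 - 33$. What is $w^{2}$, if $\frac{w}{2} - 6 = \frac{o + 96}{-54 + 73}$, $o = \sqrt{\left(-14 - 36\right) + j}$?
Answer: $\frac{176252}{361} + \frac{1680 i \sqrt{37}}{361} \approx 488.23 + 28.308 i$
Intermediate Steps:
$j = 13$ ($j = \frac{5}{3} - \frac{-1 - 33}{3} = \frac{5}{3} - - \frac{34}{3} = \frac{5}{3} + \frac{34}{3} = 13$)
$o = i \sqrt{37}$ ($o = \sqrt{\left(-14 - 36\right) + 13} = \sqrt{-50 + 13} = \sqrt{-37} = i \sqrt{37} \approx 6.0828 i$)
$w = \frac{420}{19} + \frac{2 i \sqrt{37}}{19}$ ($w = 12 + 2 \frac{i \sqrt{37} + 96}{-54 + 73} = 12 + 2 \frac{96 + i \sqrt{37}}{19} = 12 + 2 \left(96 + i \sqrt{37}\right) \frac{1}{19} = 12 + 2 \left(\frac{96}{19} + \frac{i \sqrt{37}}{19}\right) = 12 + \left(\frac{192}{19} + \frac{2 i \sqrt{37}}{19}\right) = \frac{420}{19} + \frac{2 i \sqrt{37}}{19} \approx 22.105 + 0.64029 i$)
$w^{2} = \left(\frac{420}{19} + \frac{2 i \sqrt{37}}{19}\right)^{2}$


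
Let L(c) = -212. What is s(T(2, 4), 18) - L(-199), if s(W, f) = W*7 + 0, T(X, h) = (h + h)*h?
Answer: 436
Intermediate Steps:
T(X, h) = 2*h² (T(X, h) = (2*h)*h = 2*h²)
s(W, f) = 7*W (s(W, f) = 7*W + 0 = 7*W)
s(T(2, 4), 18) - L(-199) = 7*(2*4²) - 1*(-212) = 7*(2*16) + 212 = 7*32 + 212 = 224 + 212 = 436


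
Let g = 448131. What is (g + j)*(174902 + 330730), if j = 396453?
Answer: 427048697088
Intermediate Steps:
(g + j)*(174902 + 330730) = (448131 + 396453)*(174902 + 330730) = 844584*505632 = 427048697088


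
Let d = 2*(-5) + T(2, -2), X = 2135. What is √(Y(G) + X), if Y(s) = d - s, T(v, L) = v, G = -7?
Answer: √2134 ≈ 46.195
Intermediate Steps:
d = -8 (d = 2*(-5) + 2 = -10 + 2 = -8)
Y(s) = -8 - s
√(Y(G) + X) = √((-8 - 1*(-7)) + 2135) = √((-8 + 7) + 2135) = √(-1 + 2135) = √2134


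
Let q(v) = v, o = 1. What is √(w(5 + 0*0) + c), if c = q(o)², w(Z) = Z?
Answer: √6 ≈ 2.4495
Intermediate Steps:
c = 1 (c = 1² = 1)
√(w(5 + 0*0) + c) = √((5 + 0*0) + 1) = √((5 + 0) + 1) = √(5 + 1) = √6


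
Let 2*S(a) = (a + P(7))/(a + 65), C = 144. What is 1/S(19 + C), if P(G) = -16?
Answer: 152/49 ≈ 3.1020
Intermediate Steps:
S(a) = (-16 + a)/(2*(65 + a)) (S(a) = ((a - 16)/(a + 65))/2 = ((-16 + a)/(65 + a))/2 = (-16 + a)/(2*(65 + a)))
1/S(19 + C) = 1/((-16 + (19 + 144))/(2*(65 + (19 + 144)))) = 1/((-16 + 163)/(2*(65 + 163))) = 1/((1/2)*147/228) = 1/((1/2)*(1/228)*147) = 1/(49/152) = 152/49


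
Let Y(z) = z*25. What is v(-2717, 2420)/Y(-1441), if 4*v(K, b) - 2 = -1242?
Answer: 62/7205 ≈ 0.0086051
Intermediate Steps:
v(K, b) = -310 (v(K, b) = 1/2 + (1/4)*(-1242) = 1/2 - 621/2 = -310)
Y(z) = 25*z
v(-2717, 2420)/Y(-1441) = -310/(25*(-1441)) = -310/(-36025) = -310*(-1/36025) = 62/7205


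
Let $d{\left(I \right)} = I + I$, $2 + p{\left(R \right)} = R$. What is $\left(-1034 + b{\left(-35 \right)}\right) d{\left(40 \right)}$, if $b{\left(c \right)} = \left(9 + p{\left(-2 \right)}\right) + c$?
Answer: $-85120$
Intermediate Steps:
$p{\left(R \right)} = -2 + R$
$d{\left(I \right)} = 2 I$
$b{\left(c \right)} = 5 + c$ ($b{\left(c \right)} = \left(9 - 4\right) + c = 5 + c$)
$\left(-1034 + b{\left(-35 \right)}\right) d{\left(40 \right)} = \left(-1034 + \left(5 - 35\right)\right) 2 \cdot 40 = \left(-1034 - 30\right) 80 = \left(-1064\right) 80 = -85120$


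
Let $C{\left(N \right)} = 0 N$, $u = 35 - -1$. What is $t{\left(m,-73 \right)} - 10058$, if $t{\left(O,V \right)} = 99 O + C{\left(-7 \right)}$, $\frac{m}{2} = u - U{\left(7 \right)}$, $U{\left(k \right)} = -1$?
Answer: $-2732$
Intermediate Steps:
$u = 36$ ($u = 35 + 1 = 36$)
$C{\left(N \right)} = 0$
$m = 74$ ($m = 2 \left(36 - -1\right) = 2 \left(36 + 1\right) = 2 \cdot 37 = 74$)
$t{\left(O,V \right)} = 99 O$ ($t{\left(O,V \right)} = 99 O + 0 = 99 O$)
$t{\left(m,-73 \right)} - 10058 = 99 \cdot 74 - 10058 = 7326 - 10058 = -2732$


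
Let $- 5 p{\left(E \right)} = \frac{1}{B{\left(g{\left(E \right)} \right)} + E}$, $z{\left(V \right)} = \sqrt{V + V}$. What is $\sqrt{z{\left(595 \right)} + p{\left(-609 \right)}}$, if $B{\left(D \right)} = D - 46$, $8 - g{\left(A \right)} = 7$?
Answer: $\frac{\sqrt{3270 + 10692900 \sqrt{1190}}}{3270} \approx 5.8734$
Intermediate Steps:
$g{\left(A \right)} = 1$ ($g{\left(A \right)} = 8 - 7 = 1$)
$z{\left(V \right)} = \sqrt{2} \sqrt{V}$ ($z{\left(V \right)} = \sqrt{2 V} = \sqrt{2} \sqrt{V}$)
$B{\left(D \right)} = -46 + D$
$p{\left(E \right)} = - \frac{1}{5 \left(-45 + E\right)}$ ($p{\left(E \right)} = - \frac{1}{5 \left(\left(-46 + 1\right) + E\right)} = - \frac{1}{5 \left(-45 + E\right)}$)
$\sqrt{z{\left(595 \right)} + p{\left(-609 \right)}} = \sqrt{\sqrt{2} \sqrt{595} - \frac{1}{-225 + 5 \left(-609\right)}} = \sqrt{\sqrt{1190} - \frac{1}{-225 - 3045}} = \sqrt{\sqrt{1190} - \frac{1}{-3270}} = \sqrt{\sqrt{1190} - - \frac{1}{3270}} = \sqrt{\sqrt{1190} + \frac{1}{3270}} = \sqrt{\frac{1}{3270} + \sqrt{1190}}$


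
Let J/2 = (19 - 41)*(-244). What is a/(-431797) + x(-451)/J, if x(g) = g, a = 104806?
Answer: -119994333/421433872 ≈ -0.28473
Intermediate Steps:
J = 10736 (J = 2*((19 - 41)*(-244)) = 2*(-22*(-244)) = 2*5368 = 10736)
a/(-431797) + x(-451)/J = 104806/(-431797) - 451/10736 = 104806*(-1/431797) - 451*1/10736 = -104806/431797 - 41/976 = -119994333/421433872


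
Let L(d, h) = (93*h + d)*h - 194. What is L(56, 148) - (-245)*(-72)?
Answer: 2027526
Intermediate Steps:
L(d, h) = -194 + h*(d + 93*h) (L(d, h) = (d + 93*h)*h - 194 = h*(d + 93*h) - 194 = -194 + h*(d + 93*h))
L(56, 148) - (-245)*(-72) = (-194 + 93*148² + 56*148) - (-245)*(-72) = (-194 + 93*21904 + 8288) - 1*17640 = (-194 + 2037072 + 8288) - 17640 = 2045166 - 17640 = 2027526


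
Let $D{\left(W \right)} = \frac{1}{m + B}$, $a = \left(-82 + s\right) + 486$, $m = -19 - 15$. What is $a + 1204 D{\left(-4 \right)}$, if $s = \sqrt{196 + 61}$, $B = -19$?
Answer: $\frac{20208}{53} + \sqrt{257} \approx 397.31$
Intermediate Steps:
$m = -34$
$s = \sqrt{257} \approx 16.031$
$a = 404 + \sqrt{257}$ ($a = \left(-82 + \sqrt{257}\right) + 486 = 404 + \sqrt{257} \approx 420.03$)
$D{\left(W \right)} = - \frac{1}{53}$ ($D{\left(W \right)} = \frac{1}{-34 - 19} = \frac{1}{-53} = - \frac{1}{53}$)
$a + 1204 D{\left(-4 \right)} = \left(404 + \sqrt{257}\right) + 1204 \left(- \frac{1}{53}\right) = \left(404 + \sqrt{257}\right) - \frac{1204}{53} = \frac{20208}{53} + \sqrt{257}$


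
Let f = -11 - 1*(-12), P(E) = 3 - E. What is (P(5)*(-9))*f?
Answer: 18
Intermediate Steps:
f = 1 (f = -11 + 12 = 1)
(P(5)*(-9))*f = ((3 - 1*5)*(-9))*1 = ((3 - 5)*(-9))*1 = -2*(-9)*1 = 18*1 = 18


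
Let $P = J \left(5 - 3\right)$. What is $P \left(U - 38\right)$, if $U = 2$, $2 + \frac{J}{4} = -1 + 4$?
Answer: $-288$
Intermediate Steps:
$J = 4$ ($J = -8 + 4 \left(-1 + 4\right) = -8 + 4 \cdot 3 = -8 + 12 = 4$)
$P = 8$ ($P = 4 \left(5 - 3\right) = 4 \cdot 2 = 8$)
$P \left(U - 38\right) = 8 \left(2 - 38\right) = 8 \left(-36\right) = -288$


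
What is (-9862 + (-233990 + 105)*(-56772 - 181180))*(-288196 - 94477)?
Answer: -21297051111287834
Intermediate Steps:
(-9862 + (-233990 + 105)*(-56772 - 181180))*(-288196 - 94477) = (-9862 - 233885*(-237952))*(-382673) = (-9862 + 55653403520)*(-382673) = 55653393658*(-382673) = -21297051111287834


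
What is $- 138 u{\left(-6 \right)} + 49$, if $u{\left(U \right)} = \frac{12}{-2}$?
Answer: $877$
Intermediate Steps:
$u{\left(U \right)} = -6$ ($u{\left(U \right)} = 12 \left(- \frac{1}{2}\right) = -6$)
$- 138 u{\left(-6 \right)} + 49 = \left(-138\right) \left(-6\right) + 49 = 828 + 49 = 877$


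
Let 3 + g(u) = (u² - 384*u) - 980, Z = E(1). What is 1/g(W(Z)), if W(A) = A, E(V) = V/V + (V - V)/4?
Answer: -1/1366 ≈ -0.00073206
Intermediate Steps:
E(V) = 1 (E(V) = 1 + 0*(¼) = 1 + 0 = 1)
Z = 1
g(u) = -983 + u² - 384*u (g(u) = -3 + ((u² - 384*u) - 980) = -3 + (-980 + u² - 384*u) = -983 + u² - 384*u)
1/g(W(Z)) = 1/(-983 + 1² - 384*1) = 1/(-983 + 1 - 384) = 1/(-1366) = -1/1366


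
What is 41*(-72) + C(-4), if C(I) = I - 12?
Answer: -2968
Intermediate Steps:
C(I) = -12 + I
41*(-72) + C(-4) = 41*(-72) + (-12 - 4) = -2952 - 16 = -2968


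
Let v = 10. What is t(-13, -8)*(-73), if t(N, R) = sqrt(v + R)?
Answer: -73*sqrt(2) ≈ -103.24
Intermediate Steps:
t(N, R) = sqrt(10 + R)
t(-13, -8)*(-73) = sqrt(10 - 8)*(-73) = sqrt(2)*(-73) = -73*sqrt(2)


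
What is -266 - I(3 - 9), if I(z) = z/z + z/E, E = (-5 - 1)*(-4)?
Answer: -1067/4 ≈ -266.75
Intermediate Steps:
E = 24 (E = -6*(-4) = 24)
I(z) = 1 + z/24 (I(z) = z/z + z/24 = 1 + z*(1/24) = 1 + z/24)
-266 - I(3 - 9) = -266 - (1 + (3 - 9)/24) = -266 - (1 + (1/24)*(-6)) = -266 - (1 - ¼) = -266 - 1*¾ = -266 - ¾ = -1067/4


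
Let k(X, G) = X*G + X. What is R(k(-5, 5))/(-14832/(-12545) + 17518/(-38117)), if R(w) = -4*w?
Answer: 28690665900/172794017 ≈ 166.04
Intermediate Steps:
k(X, G) = X + G*X (k(X, G) = G*X + X = X + G*X)
R(k(-5, 5))/(-14832/(-12545) + 17518/(-38117)) = (-(-20)*(1 + 5))/(-14832/(-12545) + 17518/(-38117)) = (-(-20)*6)/(-14832*(-1/12545) + 17518*(-1/38117)) = (-4*(-30))/(14832/12545 - 17518/38117) = 120/(345588034/478177765) = 120*(478177765/345588034) = 28690665900/172794017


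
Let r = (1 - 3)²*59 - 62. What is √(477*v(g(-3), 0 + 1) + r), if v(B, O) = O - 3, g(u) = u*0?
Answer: 2*I*√195 ≈ 27.928*I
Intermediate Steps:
g(u) = 0
v(B, O) = -3 + O
r = 174 (r = (-2)²*59 - 62 = 4*59 - 62 = 236 - 62 = 174)
√(477*v(g(-3), 0 + 1) + r) = √(477*(-3 + (0 + 1)) + 174) = √(477*(-3 + 1) + 174) = √(477*(-2) + 174) = √(-954 + 174) = √(-780) = 2*I*√195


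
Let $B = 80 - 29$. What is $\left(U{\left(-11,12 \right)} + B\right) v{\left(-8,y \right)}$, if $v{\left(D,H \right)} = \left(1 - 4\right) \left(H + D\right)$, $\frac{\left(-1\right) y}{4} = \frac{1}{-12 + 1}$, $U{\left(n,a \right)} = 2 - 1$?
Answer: $\frac{13104}{11} \approx 1191.3$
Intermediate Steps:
$U{\left(n,a \right)} = 1$
$y = \frac{4}{11}$ ($y = - \frac{4}{-12 + 1} = - \frac{4}{-11} = \left(-4\right) \left(- \frac{1}{11}\right) = \frac{4}{11} \approx 0.36364$)
$B = 51$
$v{\left(D,H \right)} = - 3 D - 3 H$ ($v{\left(D,H \right)} = - 3 \left(D + H\right) = - 3 D - 3 H$)
$\left(U{\left(-11,12 \right)} + B\right) v{\left(-8,y \right)} = \left(1 + 51\right) \left(\left(-3\right) \left(-8\right) - \frac{12}{11}\right) = 52 \left(24 - \frac{12}{11}\right) = 52 \cdot \frac{252}{11} = \frac{13104}{11}$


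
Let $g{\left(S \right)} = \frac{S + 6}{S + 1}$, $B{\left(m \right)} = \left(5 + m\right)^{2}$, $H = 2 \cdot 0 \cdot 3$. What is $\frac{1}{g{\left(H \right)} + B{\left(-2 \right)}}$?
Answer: $\frac{1}{15} \approx 0.066667$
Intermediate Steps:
$H = 0$ ($H = 0 \cdot 3 = 0$)
$g{\left(S \right)} = \frac{6 + S}{1 + S}$
$\frac{1}{g{\left(H \right)} + B{\left(-2 \right)}} = \frac{1}{\frac{6 + 0}{1 + 0} + \left(5 - 2\right)^{2}} = \frac{1}{1^{-1} \cdot 6 + 3^{2}} = \frac{1}{1 \cdot 6 + 9} = \frac{1}{6 + 9} = \frac{1}{15}$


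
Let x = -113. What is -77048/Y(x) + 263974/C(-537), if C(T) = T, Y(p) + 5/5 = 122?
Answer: -73315630/64977 ≈ -1128.3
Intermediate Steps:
Y(p) = 121 (Y(p) = -1 + 122 = 121)
-77048/Y(x) + 263974/C(-537) = -77048/121 + 263974/(-537) = -77048*1/121 + 263974*(-1/537) = -77048/121 - 263974/537 = -73315630/64977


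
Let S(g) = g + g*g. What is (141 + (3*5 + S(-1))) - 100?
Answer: 56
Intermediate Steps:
S(g) = g + g²
(141 + (3*5 + S(-1))) - 100 = (141 + (3*5 - (1 - 1))) - 100 = (141 + (15 - 1*0)) - 100 = (141 + (15 + 0)) - 100 = (141 + 15) - 100 = 156 - 100 = 56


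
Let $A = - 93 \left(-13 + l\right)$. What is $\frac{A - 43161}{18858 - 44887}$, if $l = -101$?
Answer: $\frac{32559}{26029} \approx 1.2509$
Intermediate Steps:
$A = 10602$ ($A = - 93 \left(-13 - 101\right) = \left(-93\right) \left(-114\right) = 10602$)
$\frac{A - 43161}{18858 - 44887} = \frac{10602 - 43161}{18858 - 44887} = - \frac{32559}{-26029} = \left(-32559\right) \left(- \frac{1}{26029}\right) = \frac{32559}{26029}$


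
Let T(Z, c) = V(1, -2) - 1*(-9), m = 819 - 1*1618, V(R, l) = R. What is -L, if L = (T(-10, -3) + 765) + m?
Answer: 24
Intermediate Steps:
m = -799 (m = 819 - 1618 = -799)
T(Z, c) = 10 (T(Z, c) = 1 - 1*(-9) = 1 + 9 = 10)
L = -24 (L = (10 + 765) - 799 = 775 - 799 = -24)
-L = -1*(-24) = 24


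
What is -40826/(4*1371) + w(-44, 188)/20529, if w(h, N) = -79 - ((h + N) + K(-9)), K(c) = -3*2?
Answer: -139884497/18763506 ≈ -7.4551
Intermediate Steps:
K(c) = -6
w(h, N) = -73 - N - h (w(h, N) = -79 - ((h + N) - 6) = -79 - ((N + h) - 6) = -79 - (-6 + N + h) = -79 + (6 - N - h) = -73 - N - h)
-40826/(4*1371) + w(-44, 188)/20529 = -40826/(4*1371) + (-73 - 1*188 - 1*(-44))/20529 = -40826/5484 + (-73 - 188 + 44)*(1/20529) = -40826*1/5484 - 217*1/20529 = -20413/2742 - 217/20529 = -139884497/18763506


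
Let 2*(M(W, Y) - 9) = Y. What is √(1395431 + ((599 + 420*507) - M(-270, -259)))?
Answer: √6436362/2 ≈ 1268.5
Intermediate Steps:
M(W, Y) = 9 + Y/2
√(1395431 + ((599 + 420*507) - M(-270, -259))) = √(1395431 + ((599 + 420*507) - (9 + (½)*(-259)))) = √(1395431 + ((599 + 212940) - (9 - 259/2))) = √(1395431 + (213539 - 1*(-241/2))) = √(1395431 + (213539 + 241/2)) = √(1395431 + 427319/2) = √(3218181/2) = √6436362/2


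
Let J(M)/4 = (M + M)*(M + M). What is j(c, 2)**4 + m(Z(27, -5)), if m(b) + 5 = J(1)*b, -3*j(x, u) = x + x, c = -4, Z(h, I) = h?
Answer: 38683/81 ≈ 477.57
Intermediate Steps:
j(x, u) = -2*x/3 (j(x, u) = -(x + x)/3 = -2*x/3)
J(M) = 16*M**2 (J(M) = 4*((M + M)*(M + M)) = 4*((2*M)*(2*M)) = 4*(4*M**2) = 16*M**2)
m(b) = -5 + 16*b (m(b) = -5 + (16*1**2)*b = -5 + (16*1)*b = -5 + 16*b)
j(c, 2)**4 + m(Z(27, -5)) = (-2/3*(-4))**4 + (-5 + 16*27) = (8/3)**4 + (-5 + 432) = 4096/81 + 427 = 38683/81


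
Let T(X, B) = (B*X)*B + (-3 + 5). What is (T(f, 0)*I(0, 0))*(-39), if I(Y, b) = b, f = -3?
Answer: 0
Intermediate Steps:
T(X, B) = 2 + X*B**2 (T(X, B) = X*B**2 + 2 = 2 + X*B**2)
(T(f, 0)*I(0, 0))*(-39) = ((2 - 3*0**2)*0)*(-39) = ((2 - 3*0)*0)*(-39) = ((2 + 0)*0)*(-39) = (2*0)*(-39) = 0*(-39) = 0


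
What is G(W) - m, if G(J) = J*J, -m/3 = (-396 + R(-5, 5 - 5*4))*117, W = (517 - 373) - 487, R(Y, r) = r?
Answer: -26612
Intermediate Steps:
W = -343 (W = 144 - 487 = -343)
m = 144261 (m = -3*(-396 + (5 - 5*4))*117 = -3*(-396 + (5 - 20))*117 = -3*(-396 - 15)*117 = -(-1233)*117 = -3*(-48087) = 144261)
G(J) = J²
G(W) - m = (-343)² - 1*144261 = 117649 - 144261 = -26612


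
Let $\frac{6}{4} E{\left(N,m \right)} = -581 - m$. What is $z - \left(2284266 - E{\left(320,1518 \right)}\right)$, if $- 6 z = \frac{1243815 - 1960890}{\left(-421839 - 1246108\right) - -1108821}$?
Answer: $- \frac{7667850208067}{3354756} \approx -2.2857 \cdot 10^{6}$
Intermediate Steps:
$E{\left(N,m \right)} = - \frac{1162}{3} - \frac{2 m}{3}$ ($E{\left(N,m \right)} = \frac{2 \left(-581 - m\right)}{3} = - \frac{1162}{3} - \frac{2 m}{3}$)
$z = - \frac{239025}{1118252}$ ($z = - \frac{\left(1243815 - 1960890\right) \frac{1}{\left(-421839 - 1246108\right) - -1108821}}{6} = - \frac{\left(-717075\right) \frac{1}{\left(-421839 - 1246108\right) + \left(-13895 + 1122716\right)}}{6} = - \frac{\left(-717075\right) \frac{1}{-1667947 + 1108821}}{6} = - \frac{\left(-717075\right) \frac{1}{-559126}}{6} = - \frac{\left(-717075\right) \left(- \frac{1}{559126}\right)}{6} = \left(- \frac{1}{6}\right) \frac{717075}{559126} = - \frac{239025}{1118252} \approx -0.21375$)
$z - \left(2284266 - E{\left(320,1518 \right)}\right) = - \frac{239025}{1118252} - \left(2284266 - \left(- \frac{1162}{3} - 1012\right)\right) = - \frac{239025}{1118252} - \left(2284266 - - \frac{4198}{3}\right) = - \frac{239025}{1118252} - \left(2284266 + \frac{4198}{3}\right) = - \frac{239025}{1118252} - \frac{6856996}{3} = - \frac{7667850208067}{3354756}$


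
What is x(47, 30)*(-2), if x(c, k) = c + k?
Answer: -154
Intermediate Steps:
x(47, 30)*(-2) = (47 + 30)*(-2) = 77*(-2) = -154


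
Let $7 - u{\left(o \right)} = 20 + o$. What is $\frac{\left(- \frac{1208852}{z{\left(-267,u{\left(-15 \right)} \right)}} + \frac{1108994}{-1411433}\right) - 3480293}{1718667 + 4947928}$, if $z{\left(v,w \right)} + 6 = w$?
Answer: $- \frac{4485648097634}{9409452180635} \approx -0.47672$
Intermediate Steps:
$u{\left(o \right)} = -13 - o$ ($u{\left(o \right)} = 7 - \left(20 + o\right) = -13 - o$)
$z{\left(v,w \right)} = -6 + w$
$\frac{\left(- \frac{1208852}{z{\left(-267,u{\left(-15 \right)} \right)}} + \frac{1108994}{-1411433}\right) - 3480293}{1718667 + 4947928} = \frac{\left(- \frac{1208852}{-6 - -2} + \frac{1108994}{-1411433}\right) - 3480293}{1718667 + 4947928} = \frac{\left(- \frac{1208852}{-6 + \left(-13 + 15\right)} + 1108994 \left(- \frac{1}{1411433}\right)\right) - 3480293}{6666595} = \left(\left(- \frac{1208852}{-6 + 2} - \frac{1108994}{1411433}\right) - 3480293\right) \frac{1}{6666595} = \left(\left(- \frac{1208852}{-4} - \frac{1108994}{1411433}\right) - 3480293\right) \frac{1}{6666595} = \left(\left(\left(-1208852\right) \left(- \frac{1}{4}\right) - \frac{1108994}{1411433}\right) - 3480293\right) \frac{1}{6666595} = \left(\left(302213 - \frac{1108994}{1411433}\right) - 3480293\right) \frac{1}{6666595} = \left(\frac{426552292235}{1411433} - 3480293\right) \frac{1}{6666595} = \left(- \frac{4485648097634}{1411433}\right) \frac{1}{6666595} = - \frac{4485648097634}{9409452180635}$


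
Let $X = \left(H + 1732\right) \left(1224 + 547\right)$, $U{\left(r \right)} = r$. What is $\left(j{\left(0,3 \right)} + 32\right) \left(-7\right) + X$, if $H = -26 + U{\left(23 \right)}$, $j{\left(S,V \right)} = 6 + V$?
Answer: $3061772$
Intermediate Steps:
$H = -3$ ($H = -26 + 23 = -3$)
$X = 3062059$ ($X = \left(-3 + 1732\right) \left(1224 + 547\right) = 1729 \cdot 1771 = 3062059$)
$\left(j{\left(0,3 \right)} + 32\right) \left(-7\right) + X = \left(\left(6 + 3\right) + 32\right) \left(-7\right) + 3062059 = \left(9 + 32\right) \left(-7\right) + 3062059 = 41 \left(-7\right) + 3062059 = -287 + 3062059 = 3061772$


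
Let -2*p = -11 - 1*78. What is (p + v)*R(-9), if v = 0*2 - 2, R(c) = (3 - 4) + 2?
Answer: 85/2 ≈ 42.500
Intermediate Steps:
R(c) = 1 (R(c) = -1 + 2 = 1)
v = -2 (v = 0 - 2 = -2)
p = 89/2 (p = -(-11 - 1*78)/2 = -(-11 - 78)/2 = -½*(-89) = 89/2 ≈ 44.500)
(p + v)*R(-9) = (89/2 - 2)*1 = (85/2)*1 = 85/2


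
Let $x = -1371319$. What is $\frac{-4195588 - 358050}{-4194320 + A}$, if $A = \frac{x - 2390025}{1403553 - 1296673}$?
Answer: $\frac{7604575460}{7004573171} \approx 1.0857$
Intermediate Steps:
$A = - \frac{58771}{1670}$ ($A = \frac{-1371319 - 2390025}{1403553 - 1296673} = - \frac{3761344}{106880} = \left(-3761344\right) \frac{1}{106880} = - \frac{58771}{1670} \approx -35.192$)
$\frac{-4195588 - 358050}{-4194320 + A} = \frac{-4195588 - 358050}{-4194320 - \frac{58771}{1670}} = - \frac{4553638}{- \frac{7004573171}{1670}} = \left(-4553638\right) \left(- \frac{1670}{7004573171}\right) = \frac{7604575460}{7004573171}$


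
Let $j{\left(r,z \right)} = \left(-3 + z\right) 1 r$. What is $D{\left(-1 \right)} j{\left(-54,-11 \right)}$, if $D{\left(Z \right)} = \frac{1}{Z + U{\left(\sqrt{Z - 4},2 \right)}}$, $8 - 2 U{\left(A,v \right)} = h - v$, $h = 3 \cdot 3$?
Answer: $-1512$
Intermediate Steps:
$h = 9$
$j{\left(r,z \right)} = r \left(-3 + z\right)$ ($j{\left(r,z \right)} = \left(-3 + z\right) r = r \left(-3 + z\right)$)
$U{\left(A,v \right)} = - \frac{1}{2} + \frac{v}{2}$ ($U{\left(A,v \right)} = 4 - \frac{9 - v}{2} = 4 + \left(- \frac{9}{2} + \frac{v}{2}\right) = - \frac{1}{2} + \frac{v}{2}$)
$D{\left(Z \right)} = \frac{1}{\frac{1}{2} + Z}$ ($D{\left(Z \right)} = \frac{1}{Z + \left(- \frac{1}{2} + \frac{1}{2} \cdot 2\right)} = \frac{1}{Z + \left(- \frac{1}{2} + 1\right)} = \frac{1}{Z + \frac{1}{2}} = \frac{1}{\frac{1}{2} + Z}$)
$D{\left(-1 \right)} j{\left(-54,-11 \right)} = \frac{2}{1 + 2 \left(-1\right)} \left(- 54 \left(-3 - 11\right)\right) = \frac{2}{1 - 2} \left(\left(-54\right) \left(-14\right)\right) = \frac{2}{-1} \cdot 756 = 2 \left(-1\right) 756 = \left(-2\right) 756 = -1512$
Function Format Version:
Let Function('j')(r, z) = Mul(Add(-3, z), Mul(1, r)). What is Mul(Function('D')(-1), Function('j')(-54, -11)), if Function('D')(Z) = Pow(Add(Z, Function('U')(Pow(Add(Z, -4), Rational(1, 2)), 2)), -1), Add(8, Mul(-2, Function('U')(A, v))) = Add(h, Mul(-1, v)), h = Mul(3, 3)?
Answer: -1512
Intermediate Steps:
h = 9
Function('j')(r, z) = Mul(r, Add(-3, z)) (Function('j')(r, z) = Mul(Add(-3, z), r) = Mul(r, Add(-3, z)))
Function('U')(A, v) = Add(Rational(-1, 2), Mul(Rational(1, 2), v)) (Function('U')(A, v) = Add(4, Mul(Rational(-1, 2), Add(9, Mul(-1, v)))) = Add(4, Add(Rational(-9, 2), Mul(Rational(1, 2), v))) = Add(Rational(-1, 2), Mul(Rational(1, 2), v)))
Function('D')(Z) = Pow(Add(Rational(1, 2), Z), -1) (Function('D')(Z) = Pow(Add(Z, Add(Rational(-1, 2), Mul(Rational(1, 2), 2))), -1) = Pow(Add(Z, Add(Rational(-1, 2), 1)), -1) = Pow(Add(Z, Rational(1, 2)), -1) = Pow(Add(Rational(1, 2), Z), -1))
Mul(Function('D')(-1), Function('j')(-54, -11)) = Mul(Mul(2, Pow(Add(1, Mul(2, -1)), -1)), Mul(-54, Add(-3, -11))) = Mul(Mul(2, Pow(Add(1, -2), -1)), Mul(-54, -14)) = Mul(Mul(2, Pow(-1, -1)), 756) = Mul(Mul(2, -1), 756) = Mul(-2, 756) = -1512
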